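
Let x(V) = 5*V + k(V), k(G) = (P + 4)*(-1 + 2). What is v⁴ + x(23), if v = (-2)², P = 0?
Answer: 375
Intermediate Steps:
k(G) = 4 (k(G) = (0 + 4)*(-1 + 2) = 4*1 = 4)
v = 4
x(V) = 4 + 5*V (x(V) = 5*V + 4 = 4 + 5*V)
v⁴ + x(23) = 4⁴ + (4 + 5*23) = 256 + (4 + 115) = 256 + 119 = 375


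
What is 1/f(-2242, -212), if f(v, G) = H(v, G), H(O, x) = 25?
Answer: 1/25 ≈ 0.040000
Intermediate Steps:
f(v, G) = 25
1/f(-2242, -212) = 1/25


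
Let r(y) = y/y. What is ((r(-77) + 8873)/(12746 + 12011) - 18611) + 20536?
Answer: 47666099/24757 ≈ 1925.4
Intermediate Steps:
r(y) = 1
((r(-77) + 8873)/(12746 + 12011) - 18611) + 20536 = ((1 + 8873)/(12746 + 12011) - 18611) + 20536 = (8874/24757 - 18611) + 20536 = -460743653/24757 + 20536 = 47666099/24757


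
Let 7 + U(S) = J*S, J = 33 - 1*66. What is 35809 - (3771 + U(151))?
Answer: 37028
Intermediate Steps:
J = -33 (J = 33 - 66 = -33)
U(S) = -7 - 33*S
35809 - (3771 + U(151)) = 35809 - (3771 + (-7 - 33*151)) = 35809 - (3771 + (-7 - 4983)) = 35809 - (3771 - 4990) = 35809 - 1*(-1219) = 35809 + 1219 = 37028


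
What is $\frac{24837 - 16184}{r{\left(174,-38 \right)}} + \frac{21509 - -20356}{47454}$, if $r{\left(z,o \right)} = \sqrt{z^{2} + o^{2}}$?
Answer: $\frac{13955}{15818} + \frac{8653 \sqrt{7930}}{15860} \approx 49.467$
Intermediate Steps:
$r{\left(z,o \right)} = \sqrt{o^{2} + z^{2}}$
$\frac{24837 - 16184}{r{\left(174,-38 \right)}} + \frac{21509 - -20356}{47454} = \frac{24837 - 16184}{\sqrt{\left(-38\right)^{2} + 174^{2}}} + \frac{21509 - -20356}{47454} = \frac{24837 - 16184}{\sqrt{1444 + 30276}} + \left(21509 + 20356\right) \frac{1}{47454} = \frac{8653}{\sqrt{31720}} + 41865 \cdot \frac{1}{47454} = \frac{8653}{2 \sqrt{7930}} + \frac{13955}{15818} = 8653 \frac{\sqrt{7930}}{15860} + \frac{13955}{15818} = \frac{8653 \sqrt{7930}}{15860} + \frac{13955}{15818} = \frac{13955}{15818} + \frac{8653 \sqrt{7930}}{15860}$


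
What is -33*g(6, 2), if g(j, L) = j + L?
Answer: -264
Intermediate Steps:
g(j, L) = L + j
-33*g(6, 2) = -33*(2 + 6) = -33*8 = -264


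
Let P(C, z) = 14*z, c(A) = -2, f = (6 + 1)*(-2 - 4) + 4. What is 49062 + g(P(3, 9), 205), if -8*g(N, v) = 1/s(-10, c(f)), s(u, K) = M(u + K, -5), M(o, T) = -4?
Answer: 1569985/32 ≈ 49062.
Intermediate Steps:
f = -38 (f = 7*(-6) + 4 = -42 + 4 = -38)
s(u, K) = -4
g(N, v) = 1/32 (g(N, v) = -1/8/(-4) = -1/8*(-1/4) = 1/32)
49062 + g(P(3, 9), 205) = 49062 + 1/32 = 1569985/32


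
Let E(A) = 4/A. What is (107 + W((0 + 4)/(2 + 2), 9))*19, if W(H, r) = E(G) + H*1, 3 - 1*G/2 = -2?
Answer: 10298/5 ≈ 2059.6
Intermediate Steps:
G = 10 (G = 6 - 2*(-2) = 6 + 4 = 10)
W(H, r) = ⅖ + H (W(H, r) = 4/10 + H*1 = 4*(⅒) + H = ⅖ + H)
(107 + W((0 + 4)/(2 + 2), 9))*19 = (107 + (⅖ + (0 + 4)/(2 + 2)))*19 = (107 + (⅖ + 4/4))*19 = (107 + (⅖ + 4*(¼)))*19 = (107 + (⅖ + 1))*19 = (107 + 7/5)*19 = (542/5)*19 = 10298/5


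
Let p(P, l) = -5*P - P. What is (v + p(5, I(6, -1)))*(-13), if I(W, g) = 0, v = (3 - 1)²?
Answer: 338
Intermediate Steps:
v = 4 (v = 2² = 4)
p(P, l) = -6*P
(v + p(5, I(6, -1)))*(-13) = (4 - 6*5)*(-13) = (4 - 30)*(-13) = -26*(-13) = 338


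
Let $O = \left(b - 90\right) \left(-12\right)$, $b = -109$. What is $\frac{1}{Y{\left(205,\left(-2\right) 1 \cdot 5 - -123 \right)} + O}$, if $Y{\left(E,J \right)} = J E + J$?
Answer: $\frac{1}{25666} \approx 3.8962 \cdot 10^{-5}$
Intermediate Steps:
$O = 2388$ ($O = \left(-109 - 90\right) \left(-12\right) = \left(-199\right) \left(-12\right) = 2388$)
$Y{\left(E,J \right)} = J + E J$ ($Y{\left(E,J \right)} = E J + J = J + E J$)
$\frac{1}{Y{\left(205,\left(-2\right) 1 \cdot 5 - -123 \right)} + O} = \frac{1}{\left(\left(-2\right) 1 \cdot 5 - -123\right) \left(1 + 205\right) + 2388} = \frac{1}{\left(\left(-2\right) 5 + 123\right) 206 + 2388} = \frac{1}{\left(-10 + 123\right) 206 + 2388} = \frac{1}{113 \cdot 206 + 2388} = \frac{1}{23278 + 2388} = \frac{1}{25666}$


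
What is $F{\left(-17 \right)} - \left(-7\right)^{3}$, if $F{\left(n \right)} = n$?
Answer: $326$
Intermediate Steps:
$F{\left(-17 \right)} - \left(-7\right)^{3} = -17 - \left(-7\right)^{3} = -17 - -343 = -17 + 343 = 326$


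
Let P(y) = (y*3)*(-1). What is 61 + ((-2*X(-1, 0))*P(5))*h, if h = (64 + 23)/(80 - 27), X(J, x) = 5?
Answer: 16283/53 ≈ 307.23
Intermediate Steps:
P(y) = -3*y (P(y) = (3*y)*(-1) = -3*y)
h = 87/53 ≈ 1.6415
61 + ((-2*X(-1, 0))*P(5))*h = 61 + ((-2*5)*(-3*5))*(87/53) = 61 - 10*(-15)*(87/53) = 61 + 150*(87/53) = 61 + 13050/53 = 16283/53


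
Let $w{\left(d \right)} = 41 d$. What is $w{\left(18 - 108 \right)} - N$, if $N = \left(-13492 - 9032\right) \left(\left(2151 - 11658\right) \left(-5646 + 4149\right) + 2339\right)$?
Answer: $320613774942$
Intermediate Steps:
$N = -320613778632$ ($N = - 22524 \left(\left(-9507\right) \left(-1497\right) + 2339\right) = - 22524 \left(14231979 + 2339\right) = \left(-22524\right) 14234318 = -320613778632$)
$w{\left(18 - 108 \right)} - N = 41 \left(18 - 108\right) - -320613778632 = 41 \left(-90\right) + 320613778632 = -3690 + 320613778632 = 320613774942$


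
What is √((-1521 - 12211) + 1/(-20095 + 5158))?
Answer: I*√3063801037245/14937 ≈ 117.18*I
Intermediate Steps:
√((-1521 - 12211) + 1/(-20095 + 5158)) = √(-13732 + 1/(-14937)) = √(-13732 - 1/14937) = √(-205114885/14937) = I*√3063801037245/14937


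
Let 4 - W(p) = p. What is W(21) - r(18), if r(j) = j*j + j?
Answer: -359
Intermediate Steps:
r(j) = j + j² (r(j) = j² + j = j + j²)
W(p) = 4 - p
W(21) - r(18) = (4 - 1*21) - 18*(1 + 18) = (4 - 21) - 18*19 = -17 - 1*342 = -17 - 342 = -359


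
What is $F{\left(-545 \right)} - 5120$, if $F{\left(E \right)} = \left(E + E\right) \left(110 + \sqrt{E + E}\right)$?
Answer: $-125020 - 1090 i \sqrt{1090} \approx -1.2502 \cdot 10^{5} - 35987.0 i$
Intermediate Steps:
$F{\left(E \right)} = 2 E \left(110 + \sqrt{2} \sqrt{E}\right)$ ($F{\left(E \right)} = 2 E \left(110 + \sqrt{2 E}\right) = 2 E \left(110 + \sqrt{2} \sqrt{E}\right)$)
$F{\left(-545 \right)} - 5120 = \left(220 \left(-545\right) + 2 \sqrt{2} \left(-545\right)^{\frac{3}{2}}\right) - 5120 = \left(-119900 + 2 \sqrt{2} \left(- 545 i \sqrt{545}\right)\right) - 5120 = \left(-119900 - 1090 i \sqrt{1090}\right) - 5120 = -125020 - 1090 i \sqrt{1090}$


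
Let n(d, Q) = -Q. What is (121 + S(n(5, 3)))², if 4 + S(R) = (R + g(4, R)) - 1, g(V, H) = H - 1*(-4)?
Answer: 12996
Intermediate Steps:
g(V, H) = 4 + H (g(V, H) = H + 4 = 4 + H)
S(R) = -1 + 2*R (S(R) = -4 + ((R + (4 + R)) - 1) = -4 + ((4 + 2*R) - 1) = -4 + (3 + 2*R) = -1 + 2*R)
(121 + S(n(5, 3)))² = (121 + (-1 + 2*(-1*3)))² = (121 + (-1 + 2*(-3)))² = (121 + (-1 - 6))² = (121 - 7)² = 114² = 12996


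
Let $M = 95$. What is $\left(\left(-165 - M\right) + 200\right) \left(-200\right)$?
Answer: $12000$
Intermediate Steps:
$\left(\left(-165 - M\right) + 200\right) \left(-200\right) = \left(\left(-165 - 95\right) + 200\right) \left(-200\right) = \left(-260 + 200\right) \left(-200\right) = \left(-60\right) \left(-200\right) = 12000$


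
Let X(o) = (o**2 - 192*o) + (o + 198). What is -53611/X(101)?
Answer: 53611/8892 ≈ 6.0291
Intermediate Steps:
X(o) = 198 + o**2 - 191*o (X(o) = (o**2 - 192*o) + (198 + o) = 198 + o**2 - 191*o)
-53611/X(101) = -53611/(198 + 101**2 - 191*101) = -53611/(198 + 10201 - 19291) = -53611/(-8892) = -53611*(-1/8892) = 53611/8892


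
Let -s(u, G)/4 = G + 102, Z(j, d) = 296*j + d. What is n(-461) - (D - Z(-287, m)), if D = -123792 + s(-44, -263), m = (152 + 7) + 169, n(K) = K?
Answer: 38063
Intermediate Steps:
m = 328 (m = 159 + 169 = 328)
Z(j, d) = d + 296*j
s(u, G) = -408 - 4*G (s(u, G) = -4*(G + 102) = -4*(102 + G) = -408 - 4*G)
D = -123148 (D = -123792 + (-408 - 4*(-263)) = -123792 + (-408 + 1052) = -123792 + 644 = -123148)
n(-461) - (D - Z(-287, m)) = -461 - (-123148 - (328 + 296*(-287))) = -461 - (-123148 - (328 - 84952)) = -461 - (-123148 - 1*(-84624)) = -461 - (-123148 + 84624) = -461 - 1*(-38524) = -461 + 38524 = 38063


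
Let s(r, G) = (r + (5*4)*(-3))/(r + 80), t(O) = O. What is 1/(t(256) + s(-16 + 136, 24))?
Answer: 10/2563 ≈ 0.0039017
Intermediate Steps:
s(r, G) = (-60 + r)/(80 + r) (s(r, G) = (r + 20*(-3))/(80 + r) = (r - 60)/(80 + r) = (-60 + r)/(80 + r))
1/(t(256) + s(-16 + 136, 24)) = 1/(256 + (-60 + (-16 + 136))/(80 + (-16 + 136))) = 1/(256 + (-60 + 120)/(80 + 120)) = 1/(256 + 60/200) = 1/(256 + (1/200)*60) = 1/(256 + 3/10) = 1/(2563/10) = 10/2563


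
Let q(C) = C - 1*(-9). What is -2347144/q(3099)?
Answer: -586786/777 ≈ -755.19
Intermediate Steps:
q(C) = 9 + C (q(C) = C + 9 = 9 + C)
-2347144/q(3099) = -2347144/(9 + 3099) = -2347144/3108 = -2347144*1/3108 = -586786/777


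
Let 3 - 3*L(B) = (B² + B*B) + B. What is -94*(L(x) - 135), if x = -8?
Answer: 16356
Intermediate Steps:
L(B) = 1 - 2*B²/3 - B/3 (L(B) = 1 - ((B² + B*B) + B)/3 = 1 - ((B² + B²) + B)/3 = 1 - (2*B² + B)/3 = 1 - (B + 2*B²)/3 = 1 + (-2*B²/3 - B/3) = 1 - 2*B²/3 - B/3)
-94*(L(x) - 135) = -94*((1 - ⅔*(-8)² - ⅓*(-8)) - 135) = -94*((1 - ⅔*64 + 8/3) - 135) = -94*((1 - 128/3 + 8/3) - 135) = -94*(-39 - 135) = -94*(-174) = 16356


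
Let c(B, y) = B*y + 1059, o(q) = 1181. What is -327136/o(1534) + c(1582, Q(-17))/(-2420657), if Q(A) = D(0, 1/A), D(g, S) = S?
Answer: -13462048215185/48599530589 ≈ -277.00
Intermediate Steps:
Q(A) = 1/A
c(B, y) = 1059 + B*y
-327136/o(1534) + c(1582, Q(-17))/(-2420657) = -327136/1181 + (1059 + 1582/(-17))/(-2420657) = -327136*1/1181 + (1059 + 1582*(-1/17))*(-1/2420657) = -327136/1181 + (1059 - 1582/17)*(-1/2420657) = -327136/1181 + (16421/17)*(-1/2420657) = -327136/1181 - 16421/41151169 = -13462048215185/48599530589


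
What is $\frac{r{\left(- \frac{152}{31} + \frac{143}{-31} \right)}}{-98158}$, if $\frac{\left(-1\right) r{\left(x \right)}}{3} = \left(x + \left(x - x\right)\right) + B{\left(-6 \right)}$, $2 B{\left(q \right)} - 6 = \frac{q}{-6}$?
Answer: $- \frac{1119}{6085796} \approx -0.00018387$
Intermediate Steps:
$B{\left(q \right)} = 3 - \frac{q}{12}$ ($B{\left(q \right)} = 3 + \frac{q \frac{1}{-6}}{2} = 3 + \frac{q \left(- \frac{1}{6}\right)}{2} = 3 + \frac{\left(- \frac{1}{6}\right) q}{2} = 3 - \frac{q}{12}$)
$r{\left(x \right)} = - \frac{21}{2} - 3 x$ ($r{\left(x \right)} = - 3 \left(\left(x + \left(x - x\right)\right) + \left(3 - - \frac{1}{2}\right)\right) = - 3 \left(\left(x + 0\right) + \left(3 + \frac{1}{2}\right)\right) = - 3 \left(x + \frac{7}{2}\right) = - 3 \left(\frac{7}{2} + x\right) = - \frac{21}{2} - 3 x$)
$\frac{r{\left(- \frac{152}{31} + \frac{143}{-31} \right)}}{-98158} = \frac{- \frac{21}{2} - 3 \left(- \frac{152}{31} + \frac{143}{-31}\right)}{-98158} = \left(- \frac{21}{2} - 3 \left(\left(-152\right) \frac{1}{31} + 143 \left(- \frac{1}{31}\right)\right)\right) \left(- \frac{1}{98158}\right) = \left(- \frac{21}{2} - 3 \left(- \frac{152}{31} - \frac{143}{31}\right)\right) \left(- \frac{1}{98158}\right) = \left(- \frac{21}{2} - - \frac{885}{31}\right) \left(- \frac{1}{98158}\right) = \left(- \frac{21}{2} + \frac{885}{31}\right) \left(- \frac{1}{98158}\right) = \frac{1119}{62} \left(- \frac{1}{98158}\right) = - \frac{1119}{6085796}$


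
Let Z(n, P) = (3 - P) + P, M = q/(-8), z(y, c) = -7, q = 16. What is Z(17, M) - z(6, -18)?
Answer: 10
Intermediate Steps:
M = -2 (M = 16/(-8) = 16*(-⅛) = -2)
Z(n, P) = 3
Z(17, M) - z(6, -18) = 3 - 1*(-7) = 3 + 7 = 10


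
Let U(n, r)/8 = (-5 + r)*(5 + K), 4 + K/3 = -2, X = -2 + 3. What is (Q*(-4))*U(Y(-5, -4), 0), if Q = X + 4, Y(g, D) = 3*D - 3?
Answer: -10400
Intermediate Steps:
X = 1
K = -18 (K = -12 + 3*(-2) = -12 - 6 = -18)
Y(g, D) = -3 + 3*D
Q = 5 (Q = 1 + 4 = 5)
U(n, r) = 520 - 104*r (U(n, r) = 8*((-5 + r)*(5 - 18)) = 8*((-5 + r)*(-13)) = 8*(65 - 13*r) = 520 - 104*r)
(Q*(-4))*U(Y(-5, -4), 0) = (5*(-4))*(520 - 104*0) = -20*(520 + 0) = -20*520 = -10400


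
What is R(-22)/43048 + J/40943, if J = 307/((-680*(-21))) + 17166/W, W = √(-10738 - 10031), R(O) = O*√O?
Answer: 307/584666040 - 5722*I*√20769/283448389 - 11*I*√22/21524 ≈ 5.2509e-7 - 0.0053063*I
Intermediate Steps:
R(O) = O^(3/2)
W = I*√20769 (W = √(-20769) = I*√20769 ≈ 144.11*I)
J = 307/14280 - 5722*I*√20769/6923 (J = 307/((-680*(-21))) + 17166/((I*√20769)) = 307/14280 + 17166*(-I*√20769/20769) = 307*(1/14280) - 5722*I*√20769/6923 = 307/14280 - 5722*I*√20769/6923 ≈ 0.021499 - 119.11*I)
R(-22)/43048 + J/40943 = (-22)^(3/2)/43048 + (307/14280 - 5722*I*√20769/6923)/40943 = -22*I*√22*(1/43048) + (307/14280 - 5722*I*√20769/6923)*(1/40943) = -11*I*√22/21524 + (307/584666040 - 5722*I*√20769/283448389) = 307/584666040 - 5722*I*√20769/283448389 - 11*I*√22/21524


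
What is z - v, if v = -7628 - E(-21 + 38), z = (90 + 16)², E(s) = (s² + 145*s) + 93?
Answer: 21711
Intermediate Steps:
E(s) = 93 + s² + 145*s
z = 11236 (z = 106² = 11236)
v = -10475 (v = -7628 - (93 + (-21 + 38)² + 145*(-21 + 38)) = -7628 - (93 + 17² + 145*17) = -7628 - (93 + 289 + 2465) = -7628 - 1*2847 = -7628 - 2847 = -10475)
z - v = 11236 - 1*(-10475) = 11236 + 10475 = 21711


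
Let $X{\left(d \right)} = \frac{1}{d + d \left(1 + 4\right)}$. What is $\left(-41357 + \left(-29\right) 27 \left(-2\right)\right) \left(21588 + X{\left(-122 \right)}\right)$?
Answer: $- \frac{628793895265}{732} \approx -8.5901 \cdot 10^{8}$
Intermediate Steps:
$X{\left(d \right)} = \frac{1}{6 d}$ ($X{\left(d \right)} = \frac{1}{d + d 5} = \frac{1}{d + 5 d} = \frac{1}{6 d}$)
$\left(-41357 + \left(-29\right) 27 \left(-2\right)\right) \left(21588 + X{\left(-122 \right)}\right) = \left(-41357 + \left(-29\right) 27 \left(-2\right)\right) \left(21588 + \frac{1}{6 \left(-122\right)}\right) = \left(-41357 - -1566\right) \left(21588 + \frac{1}{6} \left(- \frac{1}{122}\right)\right) = \left(-41357 + 1566\right) \left(21588 - \frac{1}{732}\right) = \left(-39791\right) \frac{15802415}{732} = - \frac{628793895265}{732}$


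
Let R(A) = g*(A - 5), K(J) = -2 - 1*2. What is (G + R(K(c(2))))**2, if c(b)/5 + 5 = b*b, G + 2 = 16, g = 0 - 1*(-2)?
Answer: 16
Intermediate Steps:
g = 2 (g = 0 + 2 = 2)
G = 14 (G = -2 + 16 = 14)
c(b) = -25 + 5*b**2 (c(b) = -25 + 5*(b*b) = -25 + 5*b**2)
K(J) = -4 (K(J) = -2 - 2 = -4)
R(A) = -10 + 2*A (R(A) = 2*(A - 5) = 2*(-5 + A) = -10 + 2*A)
(G + R(K(c(2))))**2 = (14 + (-10 + 2*(-4)))**2 = (14 + (-10 - 8))**2 = (14 - 18)**2 = (-4)**2 = 16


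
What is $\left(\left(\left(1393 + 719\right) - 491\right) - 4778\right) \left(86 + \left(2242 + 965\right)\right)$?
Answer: $-10396001$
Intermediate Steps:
$\left(\left(\left(1393 + 719\right) - 491\right) - 4778\right) \left(86 + \left(2242 + 965\right)\right) = \left(\left(2112 - 491\right) - 4778\right) \left(86 + 3207\right) = \left(1621 - 4778\right) 3293 = \left(-3157\right) 3293 = -10396001$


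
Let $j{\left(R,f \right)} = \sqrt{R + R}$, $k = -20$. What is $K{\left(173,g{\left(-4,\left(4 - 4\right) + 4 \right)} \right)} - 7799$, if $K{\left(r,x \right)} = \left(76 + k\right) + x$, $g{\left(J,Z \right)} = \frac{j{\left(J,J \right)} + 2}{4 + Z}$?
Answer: $- \frac{30971}{4} + \frac{i \sqrt{2}}{4} \approx -7742.8 + 0.35355 i$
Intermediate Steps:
$j{\left(R,f \right)} = \sqrt{2} \sqrt{R}$ ($j{\left(R,f \right)} = \sqrt{2 R} = \sqrt{2} \sqrt{R}$)
$g{\left(J,Z \right)} = \frac{2 + \sqrt{2} \sqrt{J}}{4 + Z}$ ($g{\left(J,Z \right)} = \frac{\sqrt{2} \sqrt{J} + 2}{4 + Z} = \frac{2 + \sqrt{2} \sqrt{J}}{4 + Z}$)
$K{\left(r,x \right)} = 56 + x$ ($K{\left(r,x \right)} = \left(76 - 20\right) + x = 56 + x$)
$K{\left(173,g{\left(-4,\left(4 - 4\right) + 4 \right)} \right)} - 7799 = \left(56 + \frac{2 + \sqrt{2} \sqrt{-4}}{4 + \left(\left(4 - 4\right) + 4\right)}\right) - 7799 = \left(56 + \frac{2 + \sqrt{2} \cdot 2 i}{4 + \left(0 + 4\right)}\right) - 7799 = \left(56 + \frac{2 + 2 i \sqrt{2}}{4 + 4}\right) - 7799 = \left(56 + \frac{2 + 2 i \sqrt{2}}{8}\right) - 7799 = \left(56 + \left(\frac{1}{4} + \frac{i \sqrt{2}}{4}\right)\right) - 7799 = \left(\frac{225}{4} + \frac{i \sqrt{2}}{4}\right) - 7799 = - \frac{30971}{4} + \frac{i \sqrt{2}}{4}$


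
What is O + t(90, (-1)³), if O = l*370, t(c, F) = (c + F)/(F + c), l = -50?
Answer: -18499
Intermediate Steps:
t(c, F) = 1 (t(c, F) = (F + c)/(F + c) = 1)
O = -18500 (O = -50*370 = -18500)
O + t(90, (-1)³) = -18500 + 1 = -18499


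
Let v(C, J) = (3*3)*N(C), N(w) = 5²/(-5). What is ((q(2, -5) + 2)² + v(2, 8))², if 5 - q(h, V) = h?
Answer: 400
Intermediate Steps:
q(h, V) = 5 - h
N(w) = -5 (N(w) = 25*(-⅕) = -5)
v(C, J) = -45 (v(C, J) = (3*3)*(-5) = 9*(-5) = -45)
((q(2, -5) + 2)² + v(2, 8))² = (((5 - 1*2) + 2)² - 45)² = (((5 - 2) + 2)² - 45)² = ((3 + 2)² - 45)² = (5² - 45)² = (25 - 45)² = (-20)² = 400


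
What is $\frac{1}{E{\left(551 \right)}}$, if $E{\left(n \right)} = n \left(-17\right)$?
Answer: $- \frac{1}{9367} \approx -0.00010676$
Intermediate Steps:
$E{\left(n \right)} = - 17 n$
$\frac{1}{E{\left(551 \right)}} = \frac{1}{\left(-17\right) 551} = \frac{1}{-9367} = - \frac{1}{9367}$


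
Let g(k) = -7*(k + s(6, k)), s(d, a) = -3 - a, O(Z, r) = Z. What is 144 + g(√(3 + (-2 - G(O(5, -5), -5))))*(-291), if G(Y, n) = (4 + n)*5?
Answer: -5967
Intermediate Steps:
G(Y, n) = 20 + 5*n
g(k) = 21 (g(k) = -7*(k + (-3 - k)) = -7*(-3) = 21)
144 + g(√(3 + (-2 - G(O(5, -5), -5))))*(-291) = 144 + 21*(-291) = 144 - 6111 = -5967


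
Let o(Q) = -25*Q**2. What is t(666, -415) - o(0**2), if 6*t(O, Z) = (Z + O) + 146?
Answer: 397/6 ≈ 66.167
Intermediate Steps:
t(O, Z) = 73/3 + O/6 + Z/6 (t(O, Z) = ((Z + O) + 146)/6 = ((O + Z) + 146)/6 = (146 + O + Z)/6 = 73/3 + O/6 + Z/6)
t(666, -415) - o(0**2) = (73/3 + (1/6)*666 + (1/6)*(-415)) - (-25)*(0**2)**2 = (73/3 + 111 - 415/6) - (-25)*0**2 = 397/6 - (-25)*0 = 397/6 - 1*0 = 397/6 + 0 = 397/6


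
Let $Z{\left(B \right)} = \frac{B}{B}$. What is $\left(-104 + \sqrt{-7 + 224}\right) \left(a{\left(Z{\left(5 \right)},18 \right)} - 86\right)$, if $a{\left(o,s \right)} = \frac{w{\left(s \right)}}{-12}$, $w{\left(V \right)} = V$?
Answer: $9100 - \frac{175 \sqrt{217}}{2} \approx 7811.0$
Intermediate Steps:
$Z{\left(B \right)} = 1$
$a{\left(o,s \right)} = - \frac{s}{12}$ ($a{\left(o,s \right)} = \frac{s}{-12} = s \left(- \frac{1}{12}\right) = - \frac{s}{12}$)
$\left(-104 + \sqrt{-7 + 224}\right) \left(a{\left(Z{\left(5 \right)},18 \right)} - 86\right) = \left(-104 + \sqrt{-7 + 224}\right) \left(\left(- \frac{1}{12}\right) 18 - 86\right) = \left(-104 + \sqrt{217}\right) \left(- \frac{3}{2} - 86\right) = \left(-104 + \sqrt{217}\right) \left(- \frac{175}{2}\right) = 9100 - \frac{175 \sqrt{217}}{2}$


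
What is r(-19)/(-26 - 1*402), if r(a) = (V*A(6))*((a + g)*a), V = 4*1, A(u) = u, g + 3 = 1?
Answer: -2394/107 ≈ -22.374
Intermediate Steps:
g = -2 (g = -3 + 1 = -2)
V = 4
r(a) = 24*a*(-2 + a) (r(a) = (4*6)*((a - 2)*a) = 24*((-2 + a)*a) = 24*(a*(-2 + a)) = 24*a*(-2 + a))
r(-19)/(-26 - 1*402) = (24*(-19)*(-2 - 19))/(-26 - 1*402) = (24*(-19)*(-21))/(-26 - 402) = 9576/(-428) = 9576*(-1/428) = -2394/107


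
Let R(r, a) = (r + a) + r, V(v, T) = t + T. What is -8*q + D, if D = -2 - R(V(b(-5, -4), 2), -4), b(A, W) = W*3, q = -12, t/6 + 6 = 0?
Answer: 166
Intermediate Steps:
t = -36 (t = -36 + 6*0 = -36 + 0 = -36)
b(A, W) = 3*W
V(v, T) = -36 + T
R(r, a) = a + 2*r (R(r, a) = (a + r) + r = a + 2*r)
D = 70 (D = -2 - (-4 + 2*(-36 + 2)) = -2 - (-4 + 2*(-34)) = -2 - (-4 - 68) = -2 - 1*(-72) = -2 + 72 = 70)
-8*q + D = -8*(-12) + 70 = 96 + 70 = 166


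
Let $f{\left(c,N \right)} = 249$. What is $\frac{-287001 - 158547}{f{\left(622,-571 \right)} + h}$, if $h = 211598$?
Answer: $- \frac{445548}{211847} \approx -2.1032$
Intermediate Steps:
$\frac{-287001 - 158547}{f{\left(622,-571 \right)} + h} = \frac{-287001 - 158547}{249 + 211598} = - \frac{445548}{211847}$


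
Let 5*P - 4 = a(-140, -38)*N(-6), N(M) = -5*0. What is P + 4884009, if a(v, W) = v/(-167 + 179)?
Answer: 24420049/5 ≈ 4.8840e+6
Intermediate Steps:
a(v, W) = v/12
N(M) = 0
P = ⅘ (P = ⅘ + (((1/12)*(-140))*0)/5 = ⅘ + (-35/3*0)/5 = ⅘ + (⅕)*0 = ⅘ + 0 = ⅘ ≈ 0.80000)
P + 4884009 = ⅘ + 4884009 = 24420049/5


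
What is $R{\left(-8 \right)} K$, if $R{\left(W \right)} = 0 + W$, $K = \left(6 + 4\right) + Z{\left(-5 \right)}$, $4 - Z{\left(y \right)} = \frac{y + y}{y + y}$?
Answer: $-104$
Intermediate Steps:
$Z{\left(y \right)} = 3$ ($Z{\left(y \right)} = 4 - \frac{y + y}{y + y} = 4 - \frac{2 y}{2 y} = 4 - 2 y \frac{1}{2 y} = 4 - 1 = 3$)
$K = 13$ ($K = \left(6 + 4\right) + 3 = 10 + 3 = 13$)
$R{\left(W \right)} = W$
$R{\left(-8 \right)} K = \left(-8\right) 13 = -104$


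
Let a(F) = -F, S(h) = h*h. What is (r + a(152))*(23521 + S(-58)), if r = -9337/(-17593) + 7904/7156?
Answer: -127234919772055/31473877 ≈ -4.0426e+6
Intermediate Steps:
S(h) = h²
r = 51467661/31473877 (r = -9337*(-1/17593) + 7904*(1/7156) = 9337/17593 + 1976/1789 = 51467661/31473877 ≈ 1.6353)
(r + a(152))*(23521 + S(-58)) = (51467661/31473877 - 1*152)*(23521 + (-58)²) = (51467661/31473877 - 152)*(23521 + 3364) = -4732561643/31473877*26885 = -127234919772055/31473877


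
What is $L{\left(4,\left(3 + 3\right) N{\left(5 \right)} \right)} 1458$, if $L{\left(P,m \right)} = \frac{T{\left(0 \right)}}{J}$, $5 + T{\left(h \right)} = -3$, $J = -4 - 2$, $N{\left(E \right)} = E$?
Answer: $1944$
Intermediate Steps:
$J = -6$ ($J = -4 - 2 = -6$)
$T{\left(h \right)} = -8$ ($T{\left(h \right)} = -5 - 3 = -8$)
$L{\left(P,m \right)} = \frac{4}{3}$ ($L{\left(P,m \right)} = - \frac{8}{-6} = \left(-8\right) \left(- \frac{1}{6}\right) = \frac{4}{3}$)
$L{\left(4,\left(3 + 3\right) N{\left(5 \right)} \right)} 1458 = \frac{4}{3} \cdot 1458 = 1944$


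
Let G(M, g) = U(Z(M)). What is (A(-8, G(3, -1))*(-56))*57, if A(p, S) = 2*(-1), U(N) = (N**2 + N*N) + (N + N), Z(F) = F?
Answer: 6384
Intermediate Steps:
U(N) = 2*N + 2*N**2 (U(N) = (N**2 + N**2) + 2*N = 2*N**2 + 2*N = 2*N + 2*N**2)
G(M, g) = 2*M*(1 + M)
A(p, S) = -2
(A(-8, G(3, -1))*(-56))*57 = -2*(-56)*57 = 112*57 = 6384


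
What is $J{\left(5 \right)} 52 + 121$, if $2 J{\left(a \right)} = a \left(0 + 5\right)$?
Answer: $771$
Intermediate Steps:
$J{\left(a \right)} = \frac{5 a}{2}$ ($J{\left(a \right)} = \frac{a \left(0 + 5\right)}{2} = \frac{a 5}{2} = \frac{5 a}{2}$)
$J{\left(5 \right)} 52 + 121 = \frac{5}{2} \cdot 5 \cdot 52 + 121 = \frac{25}{2} \cdot 52 + 121 = 650 + 121 = 771$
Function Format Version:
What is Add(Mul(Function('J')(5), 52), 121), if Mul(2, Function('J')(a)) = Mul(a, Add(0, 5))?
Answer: 771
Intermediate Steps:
Function('J')(a) = Mul(Rational(5, 2), a) (Function('J')(a) = Mul(Rational(1, 2), Mul(a, Add(0, 5))) = Mul(Rational(1, 2), Mul(a, 5)) = Mul(Rational(1, 2), Mul(5, a)) = Mul(Rational(5, 2), a))
Add(Mul(Function('J')(5), 52), 121) = Add(Mul(Mul(Rational(5, 2), 5), 52), 121) = Add(Mul(Rational(25, 2), 52), 121) = Add(650, 121) = 771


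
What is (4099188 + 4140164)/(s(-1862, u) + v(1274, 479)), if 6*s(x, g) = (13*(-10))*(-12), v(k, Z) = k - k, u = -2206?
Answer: 2059838/65 ≈ 31690.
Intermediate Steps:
v(k, Z) = 0
s(x, g) = 260 (s(x, g) = ((13*(-10))*(-12))/6 = (-130*(-12))/6 = (⅙)*1560 = 260)
(4099188 + 4140164)/(s(-1862, u) + v(1274, 479)) = (4099188 + 4140164)/(260 + 0) = 8239352/260 = 8239352*(1/260) = 2059838/65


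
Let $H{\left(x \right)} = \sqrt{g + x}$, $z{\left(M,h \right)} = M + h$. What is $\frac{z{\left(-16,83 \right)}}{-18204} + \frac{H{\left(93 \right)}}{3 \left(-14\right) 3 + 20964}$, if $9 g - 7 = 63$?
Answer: $- \frac{67}{18204} + \frac{\sqrt{907}}{62514} \approx -0.0031988$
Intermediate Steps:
$g = \frac{70}{9}$ ($g = \frac{7}{9} + \frac{1}{9} \cdot 63 = \frac{7}{9} + 7 = \frac{70}{9} \approx 7.7778$)
$H{\left(x \right)} = \sqrt{\frac{70}{9} + x}$
$\frac{z{\left(-16,83 \right)}}{-18204} + \frac{H{\left(93 \right)}}{3 \left(-14\right) 3 + 20964} = \frac{-16 + 83}{-18204} + \frac{\frac{1}{3} \sqrt{70 + 9 \cdot 93}}{3 \left(-14\right) 3 + 20964} = 67 \left(- \frac{1}{18204}\right) + \frac{\frac{1}{3} \sqrt{70 + 837}}{\left(-42\right) 3 + 20964} = - \frac{67}{18204} + \frac{\frac{1}{3} \sqrt{907}}{-126 + 20964} = - \frac{67}{18204} + \frac{\frac{1}{3} \sqrt{907}}{20838} = - \frac{67}{18204} + \frac{\sqrt{907}}{3} \cdot \frac{1}{20838} = - \frac{67}{18204} + \frac{\sqrt{907}}{62514}$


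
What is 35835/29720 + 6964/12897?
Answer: 133826815/76659768 ≈ 1.7457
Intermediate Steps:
35835/29720 + 6964/12897 = 35835*(1/29720) + 6964*(1/12897) = 7167/5944 + 6964/12897 = 133826815/76659768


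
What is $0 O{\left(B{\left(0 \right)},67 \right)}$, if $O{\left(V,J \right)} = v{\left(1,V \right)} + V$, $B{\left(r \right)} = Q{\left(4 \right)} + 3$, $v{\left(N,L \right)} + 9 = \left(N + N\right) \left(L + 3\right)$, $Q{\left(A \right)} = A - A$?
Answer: $0$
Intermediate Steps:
$Q{\left(A \right)} = 0$
$v{\left(N,L \right)} = -9 + 2 N \left(3 + L\right)$ ($v{\left(N,L \right)} = -9 + \left(N + N\right) \left(L + 3\right) = -9 + 2 N \left(3 + L\right)$)
$B{\left(r \right)} = 3$ ($B{\left(r \right)} = 0 + 3 = 3$)
$O{\left(V,J \right)} = -3 + 3 V$ ($O{\left(V,J \right)} = \left(-9 + 6 \cdot 1 + 2 V 1\right) + V = \left(-9 + 6 + 2 V\right) + V = \left(-3 + 2 V\right) + V = -3 + 3 V$)
$0 O{\left(B{\left(0 \right)},67 \right)} = 0 \left(-3 + 3 \cdot 3\right) = 0 \left(-3 + 9\right) = 0 \cdot 6 = 0$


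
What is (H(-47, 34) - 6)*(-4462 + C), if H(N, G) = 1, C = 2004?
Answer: 12290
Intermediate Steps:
(H(-47, 34) - 6)*(-4462 + C) = (1 - 6)*(-4462 + 2004) = -5*(-2458) = 12290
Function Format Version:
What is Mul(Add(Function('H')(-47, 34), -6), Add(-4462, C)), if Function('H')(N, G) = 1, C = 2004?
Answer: 12290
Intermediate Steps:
Mul(Add(Function('H')(-47, 34), -6), Add(-4462, C)) = Mul(Add(1, -6), Add(-4462, 2004)) = Mul(-5, -2458) = 12290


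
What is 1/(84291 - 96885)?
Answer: -1/12594 ≈ -7.9403e-5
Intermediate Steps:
1/(84291 - 96885) = 1/(-12594) = -1/12594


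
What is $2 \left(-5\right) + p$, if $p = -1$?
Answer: $-11$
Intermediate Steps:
$2 \left(-5\right) + p = 2 \left(-5\right) - 1 = -10 - 1 = -11$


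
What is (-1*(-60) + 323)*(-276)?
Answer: -105708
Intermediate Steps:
(-1*(-60) + 323)*(-276) = (60 + 323)*(-276) = 383*(-276) = -105708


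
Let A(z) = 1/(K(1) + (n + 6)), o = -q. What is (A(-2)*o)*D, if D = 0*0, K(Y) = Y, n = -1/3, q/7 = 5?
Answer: 0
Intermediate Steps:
q = 35 (q = 7*5 = 35)
n = -1/3 (n = -1*1/3 = -1/3 ≈ -0.33333)
D = 0
o = -35 (o = -1*35 = -35)
A(z) = 3/20 (A(z) = 1/(1 + (-1/3 + 6)) = 1/(1 + 17/3) = 1/(20/3) = 3/20)
(A(-2)*o)*D = ((3/20)*(-35))*0 = -21/4*0 = 0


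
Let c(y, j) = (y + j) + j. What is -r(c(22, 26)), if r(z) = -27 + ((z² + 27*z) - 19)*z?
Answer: -551643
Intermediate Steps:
c(y, j) = y + 2*j (c(y, j) = (j + y) + j = y + 2*j)
r(z) = -27 + z*(-19 + z² + 27*z) (r(z) = -27 + (-19 + z² + 27*z)*z = -27 + z*(-19 + z² + 27*z))
-r(c(22, 26)) = -(-27 + (22 + 2*26)³ - 19*(22 + 2*26) + 27*(22 + 2*26)²) = -(-27 + (22 + 52)³ - 19*(22 + 52) + 27*(22 + 52)²) = -(-27 + 74³ - 19*74 + 27*74²) = -(-27 + 405224 - 1406 + 27*5476) = -(-27 + 405224 - 1406 + 147852) = -1*551643 = -551643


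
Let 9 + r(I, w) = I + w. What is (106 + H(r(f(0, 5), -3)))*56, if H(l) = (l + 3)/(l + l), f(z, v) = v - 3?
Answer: 29778/5 ≈ 5955.6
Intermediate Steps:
f(z, v) = -3 + v
r(I, w) = -9 + I + w (r(I, w) = -9 + (I + w) = -9 + I + w)
H(l) = (3 + l)/(2*l) (H(l) = (3 + l)/((2*l)) = (3 + l)*(1/(2*l)) = (3 + l)/(2*l))
(106 + H(r(f(0, 5), -3)))*56 = (106 + (3 + (-9 + (-3 + 5) - 3))/(2*(-9 + (-3 + 5) - 3)))*56 = (106 + (3 + (-9 + 2 - 3))/(2*(-9 + 2 - 3)))*56 = (106 + (1/2)*(3 - 10)/(-10))*56 = (106 + (1/2)*(-1/10)*(-7))*56 = (106 + 7/20)*56 = (2127/20)*56 = 29778/5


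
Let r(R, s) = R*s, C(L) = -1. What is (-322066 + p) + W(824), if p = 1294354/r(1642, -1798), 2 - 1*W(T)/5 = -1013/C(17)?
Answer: -482882928295/1476158 ≈ -3.2712e+5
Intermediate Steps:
W(T) = -5055 (W(T) = 10 - (-5065)/(-1) = 10 - (-5065)*(-1) = 10 - 5*1013 = 10 - 5065 = -5055)
p = -647177/1476158 (p = 1294354/((1642*(-1798))) = 1294354/(-2952316) = 1294354*(-1/2952316) = -647177/1476158 ≈ -0.43842)
(-322066 + p) + W(824) = (-322066 - 647177/1476158) - 5055 = -475420949605/1476158 - 5055 = -482882928295/1476158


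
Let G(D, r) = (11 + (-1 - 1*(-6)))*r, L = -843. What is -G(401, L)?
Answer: 13488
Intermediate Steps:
G(D, r) = 16*r (G(D, r) = (11 + (-1 + 6))*r = (11 + 5)*r = 16*r)
-G(401, L) = -16*(-843) = -1*(-13488) = 13488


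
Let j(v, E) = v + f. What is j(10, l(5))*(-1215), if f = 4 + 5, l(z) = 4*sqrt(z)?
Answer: -23085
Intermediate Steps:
f = 9
j(v, E) = 9 + v (j(v, E) = v + 9 = 9 + v)
j(10, l(5))*(-1215) = (9 + 10)*(-1215) = 19*(-1215) = -23085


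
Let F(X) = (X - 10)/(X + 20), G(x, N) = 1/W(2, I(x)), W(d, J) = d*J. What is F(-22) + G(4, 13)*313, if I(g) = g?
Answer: 441/8 ≈ 55.125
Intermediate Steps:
W(d, J) = J*d
G(x, N) = 1/(2*x) (G(x, N) = 1/(x*2) = 1/(2*x))
F(X) = (-10 + X)/(20 + X)
F(-22) + G(4, 13)*313 = (-10 - 22)/(20 - 22) + ((½)/4)*313 = -32/(-2) + ((½)*(¼))*313 = -½*(-32) + (⅛)*313 = 16 + 313/8 = 441/8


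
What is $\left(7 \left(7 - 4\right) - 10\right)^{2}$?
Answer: $121$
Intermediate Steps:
$\left(7 \left(7 - 4\right) - 10\right)^{2} = \left(7 \cdot 3 - 10\right)^{2} = \left(21 - 10\right)^{2} = 11^{2} = 121$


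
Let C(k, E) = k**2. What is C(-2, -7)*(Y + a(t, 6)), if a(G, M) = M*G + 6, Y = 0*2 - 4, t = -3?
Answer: -64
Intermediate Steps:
Y = -4 (Y = 0 - 4 = -4)
a(G, M) = 6 + G*M (a(G, M) = G*M + 6 = 6 + G*M)
C(-2, -7)*(Y + a(t, 6)) = (-2)**2*(-4 + (6 - 3*6)) = 4*(-4 + (6 - 18)) = 4*(-4 - 12) = 4*(-16) = -64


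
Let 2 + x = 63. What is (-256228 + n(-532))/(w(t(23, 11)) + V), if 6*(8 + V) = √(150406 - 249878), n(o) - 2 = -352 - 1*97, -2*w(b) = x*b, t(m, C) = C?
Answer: 3174043050/4347193 + 6160200*I*√6217/4347193 ≈ 730.14 + 111.73*I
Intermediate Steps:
x = 61 (x = -2 + 63 = 61)
w(b) = -61*b/2
n(o) = -447 (n(o) = 2 + (-352 - 1*97) = 2 + (-352 - 97) = 2 - 449 = -447)
V = -8 + 2*I*√6217/3 (V = -8 + √(150406 - 249878)/6 = -8 + √(-99472)/6 = -8 + (4*I*√6217)/6 = -8 + 2*I*√6217/3 ≈ -8.0 + 52.565*I)
(-256228 + n(-532))/(w(t(23, 11)) + V) = (-256228 - 447)/(-61/2*11 + (-8 + 2*I*√6217/3)) = -256675/(-671/2 + (-8 + 2*I*√6217/3)) = -256675/(-687/2 + 2*I*√6217/3)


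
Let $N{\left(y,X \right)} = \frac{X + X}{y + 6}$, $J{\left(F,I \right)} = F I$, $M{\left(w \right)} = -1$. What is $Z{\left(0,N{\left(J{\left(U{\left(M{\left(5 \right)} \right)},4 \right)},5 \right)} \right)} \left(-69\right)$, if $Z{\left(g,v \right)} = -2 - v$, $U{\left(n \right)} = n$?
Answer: $483$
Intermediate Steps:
$N{\left(y,X \right)} = \frac{2 X}{6 + y}$
$Z{\left(0,N{\left(J{\left(U{\left(M{\left(5 \right)} \right)},4 \right)},5 \right)} \right)} \left(-69\right) = \left(-2 - 2 \cdot 5 \frac{1}{6 - 4}\right) \left(-69\right) = \left(-2 - 2 \cdot 5 \cdot \frac{1}{2}\right) \left(-69\right) = \left(-2 - 5\right) \left(-69\right) = \left(-7\right) \left(-69\right) = 483$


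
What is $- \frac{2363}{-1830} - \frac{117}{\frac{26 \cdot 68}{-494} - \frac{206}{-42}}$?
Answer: $- \frac{84179863}{968070} \approx -86.956$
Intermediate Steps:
$- \frac{2363}{-1830} - \frac{117}{\frac{26 \cdot 68}{-494} - \frac{206}{-42}} = \left(-2363\right) \left(- \frac{1}{1830}\right) - \frac{117}{1768 \left(- \frac{1}{494}\right) - - \frac{103}{21}} = \frac{2363}{1830} - \frac{117}{- \frac{68}{19} + \frac{103}{21}} = \frac{2363}{1830} - \frac{117}{\frac{529}{399}} = \frac{2363}{1830} - \frac{46683}{529} = - \frac{84179863}{968070}$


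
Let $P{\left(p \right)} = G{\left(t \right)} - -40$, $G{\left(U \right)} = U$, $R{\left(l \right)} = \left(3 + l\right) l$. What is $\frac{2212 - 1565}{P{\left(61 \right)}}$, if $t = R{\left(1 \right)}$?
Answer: $\frac{647}{44} \approx 14.705$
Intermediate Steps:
$R{\left(l \right)} = l \left(3 + l\right)$
$t = 4$ ($t = 1 \left(3 + 1\right) = 1 \cdot 4 = 4$)
$P{\left(p \right)} = 44$ ($P{\left(p \right)} = 4 - -40 = 4 + 40 = 44$)
$\frac{2212 - 1565}{P{\left(61 \right)}} = \frac{2212 - 1565}{44} = \left(2212 - 1565\right) \frac{1}{44} = 647 \cdot \frac{1}{44} = \frac{647}{44}$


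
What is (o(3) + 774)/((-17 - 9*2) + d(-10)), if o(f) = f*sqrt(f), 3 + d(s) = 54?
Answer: 387/8 + 3*sqrt(3)/16 ≈ 48.700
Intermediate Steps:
d(s) = 51 (d(s) = -3 + 54 = 51)
o(f) = f**(3/2)
(o(3) + 774)/((-17 - 9*2) + d(-10)) = (3**(3/2) + 774)/((-17 - 9*2) + 51) = (3*sqrt(3) + 774)/((-17 - 18) + 51) = (774 + 3*sqrt(3))/(-35 + 51) = (774 + 3*sqrt(3))/16 = (774 + 3*sqrt(3))*(1/16) = 387/8 + 3*sqrt(3)/16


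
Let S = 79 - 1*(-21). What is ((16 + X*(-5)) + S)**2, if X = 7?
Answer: 6561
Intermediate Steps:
S = 100 (S = 79 + 21 = 100)
((16 + X*(-5)) + S)**2 = ((16 + 7*(-5)) + 100)**2 = ((16 - 35) + 100)**2 = (-19 + 100)**2 = 81**2 = 6561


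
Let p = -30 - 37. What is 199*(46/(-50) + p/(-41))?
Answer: 145668/1025 ≈ 142.12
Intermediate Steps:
p = -67
199*(46/(-50) + p/(-41)) = 199*(46/(-50) - 67/(-41)) = 199*(46*(-1/50) - 67*(-1/41)) = 199*(-23/25 + 67/41) = 199*(732/1025) = 145668/1025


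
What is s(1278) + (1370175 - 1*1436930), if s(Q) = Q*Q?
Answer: 1566529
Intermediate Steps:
s(Q) = Q²
s(1278) + (1370175 - 1*1436930) = 1278² + (1370175 - 1*1436930) = 1633284 + (1370175 - 1436930) = 1633284 - 66755 = 1566529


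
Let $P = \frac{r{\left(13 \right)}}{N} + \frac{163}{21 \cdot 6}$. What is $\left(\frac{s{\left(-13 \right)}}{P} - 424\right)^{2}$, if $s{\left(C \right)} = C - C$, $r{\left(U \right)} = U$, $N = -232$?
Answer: $179776$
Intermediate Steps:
$P = \frac{18089}{14616}$ ($P = \frac{13}{-232} + \frac{163}{21 \cdot 6} = 13 \left(- \frac{1}{232}\right) + \frac{163}{126} = - \frac{13}{232} + 163 \cdot \frac{1}{126} = - \frac{13}{232} + \frac{163}{126} = \frac{18089}{14616} \approx 1.2376$)
$s{\left(C \right)} = 0$
$\left(\frac{s{\left(-13 \right)}}{P} - 424\right)^{2} = \left(\frac{0}{\frac{18089}{14616}} - 424\right)^{2} = \left(0 \cdot \frac{14616}{18089} - 424\right)^{2} = \left(0 - 424\right)^{2} = \left(-424\right)^{2} = 179776$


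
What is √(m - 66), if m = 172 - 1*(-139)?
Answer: 7*√5 ≈ 15.652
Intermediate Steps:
m = 311 (m = 172 + 139 = 311)
√(m - 66) = √(311 - 66) = √245 = 7*√5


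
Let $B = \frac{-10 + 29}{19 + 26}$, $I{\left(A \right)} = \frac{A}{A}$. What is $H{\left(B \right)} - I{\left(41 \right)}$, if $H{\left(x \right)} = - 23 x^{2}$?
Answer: $- \frac{10328}{2025} \approx -5.1003$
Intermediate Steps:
$I{\left(A \right)} = 1$
$B = \frac{19}{45} \approx 0.42222$
$H{\left(B \right)} - I{\left(41 \right)} = - 23 \left(\frac{19}{45}\right)^{2} - 1 = \left(-23\right) \frac{361}{2025} - 1 = - \frac{8303}{2025} - 1 = - \frac{10328}{2025}$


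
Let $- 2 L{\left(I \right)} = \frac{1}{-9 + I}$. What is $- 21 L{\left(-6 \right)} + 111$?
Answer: $\frac{1103}{10} \approx 110.3$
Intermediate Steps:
$L{\left(I \right)} = - \frac{1}{2 \left(-9 + I\right)}$
$- 21 L{\left(-6 \right)} + 111 = - 21 \left(- \frac{1}{-18 + 2 \left(-6\right)}\right) + 111 = - 21 \left(- \frac{1}{-18 - 12}\right) + 111 = - 21 \left(- \frac{1}{-30}\right) + 111 = - 21 \left(\left(-1\right) \left(- \frac{1}{30}\right)\right) + 111 = \left(-21\right) \frac{1}{30} + 111 = - \frac{7}{10} + 111 = \frac{1103}{10}$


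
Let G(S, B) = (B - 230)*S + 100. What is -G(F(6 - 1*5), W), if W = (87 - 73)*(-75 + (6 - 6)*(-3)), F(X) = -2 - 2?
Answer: -5220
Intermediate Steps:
F(X) = -4
W = -1050 (W = 14*(-75 + 0*(-3)) = 14*(-75 + 0) = 14*(-75) = -1050)
G(S, B) = 100 + S*(-230 + B) (G(S, B) = (-230 + B)*S + 100 = S*(-230 + B) + 100 = 100 + S*(-230 + B))
-G(F(6 - 1*5), W) = -(100 - 230*(-4) - 1050*(-4)) = -(100 + 920 + 4200) = -1*5220 = -5220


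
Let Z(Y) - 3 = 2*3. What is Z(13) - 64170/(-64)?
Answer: 32373/32 ≈ 1011.7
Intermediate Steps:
Z(Y) = 9 (Z(Y) = 3 + 2*3 = 3 + 6 = 9)
Z(13) - 64170/(-64) = 9 - 64170/(-64) = 9 - 64170*(-1)/64 = 9 - 310*(-207/64) = 9 + 32085/32 = 32373/32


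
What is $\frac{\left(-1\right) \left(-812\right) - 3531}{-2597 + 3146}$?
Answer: $- \frac{2719}{549} \approx -4.9526$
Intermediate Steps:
$\frac{\left(-1\right) \left(-812\right) - 3531}{-2597 + 3146} = \frac{812 - 3531}{549} = \left(-2719\right) \frac{1}{549} = - \frac{2719}{549}$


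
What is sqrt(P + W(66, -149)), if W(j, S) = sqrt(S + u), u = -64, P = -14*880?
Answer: sqrt(-12320 + I*sqrt(213)) ≈ 0.0657 + 111.0*I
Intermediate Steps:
P = -12320
W(j, S) = sqrt(-64 + S) (W(j, S) = sqrt(S - 64) = sqrt(-64 + S))
sqrt(P + W(66, -149)) = sqrt(-12320 + sqrt(-64 - 149)) = sqrt(-12320 + sqrt(-213)) = sqrt(-12320 + I*sqrt(213))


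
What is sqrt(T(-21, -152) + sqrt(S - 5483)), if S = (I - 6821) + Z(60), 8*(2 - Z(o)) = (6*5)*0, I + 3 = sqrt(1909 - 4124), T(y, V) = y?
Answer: sqrt(-21 + sqrt(-12305 + I*sqrt(2215))) ≈ 6.785 + 8.1746*I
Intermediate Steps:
I = -3 + I*sqrt(2215) (I = -3 + sqrt(1909 - 4124) = -3 + sqrt(-2215) = -3 + I*sqrt(2215) ≈ -3.0 + 47.064*I)
Z(o) = 2 (Z(o) = 2 - 6*5*0/8 = 2 - 15*0/4 = 2 - 1/8*0 = 2 + 0 = 2)
S = -6822 + I*sqrt(2215) (S = ((-3 + I*sqrt(2215)) - 6821) + 2 = (-6824 + I*sqrt(2215)) + 2 = -6822 + I*sqrt(2215) ≈ -6822.0 + 47.064*I)
sqrt(T(-21, -152) + sqrt(S - 5483)) = sqrt(-21 + sqrt((-6822 + I*sqrt(2215)) - 5483)) = sqrt(-21 + sqrt(-12305 + I*sqrt(2215)))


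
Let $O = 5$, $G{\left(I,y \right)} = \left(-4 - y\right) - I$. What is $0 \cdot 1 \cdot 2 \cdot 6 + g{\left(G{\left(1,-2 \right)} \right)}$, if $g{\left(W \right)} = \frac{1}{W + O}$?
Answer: $\frac{1}{2} \approx 0.5$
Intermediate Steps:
$G{\left(I,y \right)} = -4 - I - y$
$g{\left(W \right)} = \frac{1}{5 + W}$ ($g{\left(W \right)} = \frac{1}{W + 5} = \frac{1}{5 + W}$)
$0 \cdot 1 \cdot 2 \cdot 6 + g{\left(G{\left(1,-2 \right)} \right)} = 0 \cdot 1 \cdot 2 \cdot 6 + \frac{1}{5 - 3} = 0 \cdot 2 \cdot 6 + \frac{1}{5 - 3} = 0 \cdot 12 + \frac{1}{5 - 3} = 0 + \frac{1}{2} = \frac{1}{2}$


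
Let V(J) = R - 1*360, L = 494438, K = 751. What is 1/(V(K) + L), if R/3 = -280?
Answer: 1/493238 ≈ 2.0274e-6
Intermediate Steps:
R = -840 (R = 3*(-280) = -840)
V(J) = -1200 (V(J) = -840 - 1*360 = -840 - 360 = -1200)
1/(V(K) + L) = 1/(-1200 + 494438) = 1/493238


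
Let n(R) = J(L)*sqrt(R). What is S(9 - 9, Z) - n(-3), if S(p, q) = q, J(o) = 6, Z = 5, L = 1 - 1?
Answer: 5 - 6*I*sqrt(3) ≈ 5.0 - 10.392*I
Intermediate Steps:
L = 0
n(R) = 6*sqrt(R)
S(9 - 9, Z) - n(-3) = 5 - 6*sqrt(-3) = 5 - 6*I*sqrt(3)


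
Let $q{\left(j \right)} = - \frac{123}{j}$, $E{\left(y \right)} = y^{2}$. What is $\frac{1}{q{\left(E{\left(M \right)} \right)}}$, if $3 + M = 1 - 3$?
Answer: $- \frac{25}{123} \approx -0.20325$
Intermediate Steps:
$M = -5$ ($M = -3 + \left(1 - 3\right) = -3 - 2 = -5$)
$\frac{1}{q{\left(E{\left(M \right)} \right)}} = \frac{1}{\left(-123\right) \frac{1}{\left(-5\right)^{2}}} = \frac{1}{\left(-123\right) \frac{1}{25}} = \frac{1}{- \frac{123}{25}} = - \frac{25}{123}$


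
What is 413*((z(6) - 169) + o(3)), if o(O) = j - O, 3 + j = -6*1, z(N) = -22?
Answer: -83839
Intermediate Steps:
j = -9 (j = -3 - 6*1 = -3 - 6 = -9)
o(O) = -9 - O
413*((z(6) - 169) + o(3)) = 413*((-22 - 169) + (-9 - 1*3)) = 413*(-191 + (-9 - 3)) = 413*(-191 - 12) = 413*(-203) = -83839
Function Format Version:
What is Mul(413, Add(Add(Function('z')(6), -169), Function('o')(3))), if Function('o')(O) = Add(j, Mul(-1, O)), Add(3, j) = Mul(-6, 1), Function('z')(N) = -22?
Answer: -83839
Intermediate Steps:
j = -9 (j = Add(-3, Mul(-6, 1)) = Add(-3, -6) = -9)
Function('o')(O) = Add(-9, Mul(-1, O))
Mul(413, Add(Add(Function('z')(6), -169), Function('o')(3))) = Mul(413, Add(Add(-22, -169), Add(-9, Mul(-1, 3)))) = Mul(413, Add(-191, Add(-9, -3))) = Mul(413, Add(-191, -12)) = Mul(413, -203) = -83839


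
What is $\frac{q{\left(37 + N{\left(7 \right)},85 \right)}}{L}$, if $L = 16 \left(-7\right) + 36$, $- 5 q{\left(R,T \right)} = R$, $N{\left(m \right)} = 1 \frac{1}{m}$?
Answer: $\frac{13}{133} \approx 0.097744$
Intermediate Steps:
$N{\left(m \right)} = \frac{1}{m}$
$q{\left(R,T \right)} = - \frac{R}{5}$
$L = -76$ ($L = -112 + 36 = -76$)
$\frac{q{\left(37 + N{\left(7 \right)},85 \right)}}{L} = \frac{\left(- \frac{1}{5}\right) \left(37 + \frac{1}{7}\right)}{-76} = - \frac{37 + \frac{1}{7}}{5} \left(- \frac{1}{76}\right) = \left(- \frac{1}{5}\right) \frac{260}{7} \left(- \frac{1}{76}\right) = \left(- \frac{52}{7}\right) \left(- \frac{1}{76}\right) = \frac{13}{133}$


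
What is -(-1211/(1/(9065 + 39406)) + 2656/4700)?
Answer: 68970597011/1175 ≈ 5.8698e+7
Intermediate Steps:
-(-1211/(1/(9065 + 39406)) + 2656/4700) = -(-1211/(1/48471) + 2656*(1/4700)) = -(-1211/1/48471 + 664/1175) = -(-1211*48471 + 664/1175) = -(-58698381 + 664/1175) = -1*(-68970597011/1175) = 68970597011/1175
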